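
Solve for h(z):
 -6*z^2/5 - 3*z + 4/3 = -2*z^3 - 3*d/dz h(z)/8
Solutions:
 h(z) = C1 - 4*z^4/3 + 16*z^3/15 + 4*z^2 - 32*z/9


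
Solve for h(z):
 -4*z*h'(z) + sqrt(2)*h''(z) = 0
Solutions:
 h(z) = C1 + C2*erfi(2^(1/4)*z)


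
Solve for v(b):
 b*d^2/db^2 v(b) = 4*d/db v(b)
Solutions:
 v(b) = C1 + C2*b^5


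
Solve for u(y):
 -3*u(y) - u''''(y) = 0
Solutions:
 u(y) = (C1*sin(sqrt(2)*3^(1/4)*y/2) + C2*cos(sqrt(2)*3^(1/4)*y/2))*exp(-sqrt(2)*3^(1/4)*y/2) + (C3*sin(sqrt(2)*3^(1/4)*y/2) + C4*cos(sqrt(2)*3^(1/4)*y/2))*exp(sqrt(2)*3^(1/4)*y/2)


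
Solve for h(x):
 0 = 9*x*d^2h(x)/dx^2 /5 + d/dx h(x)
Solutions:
 h(x) = C1 + C2*x^(4/9)


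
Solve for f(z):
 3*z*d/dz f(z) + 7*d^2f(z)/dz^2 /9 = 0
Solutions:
 f(z) = C1 + C2*erf(3*sqrt(42)*z/14)


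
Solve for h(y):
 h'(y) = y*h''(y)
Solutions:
 h(y) = C1 + C2*y^2


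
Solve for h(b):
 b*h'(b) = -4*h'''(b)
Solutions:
 h(b) = C1 + Integral(C2*airyai(-2^(1/3)*b/2) + C3*airybi(-2^(1/3)*b/2), b)


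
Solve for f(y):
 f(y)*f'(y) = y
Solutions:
 f(y) = -sqrt(C1 + y^2)
 f(y) = sqrt(C1 + y^2)


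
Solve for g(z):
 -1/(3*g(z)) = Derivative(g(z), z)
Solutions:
 g(z) = -sqrt(C1 - 6*z)/3
 g(z) = sqrt(C1 - 6*z)/3


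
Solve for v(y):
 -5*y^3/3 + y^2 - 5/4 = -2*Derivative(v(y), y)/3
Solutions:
 v(y) = C1 + 5*y^4/8 - y^3/2 + 15*y/8


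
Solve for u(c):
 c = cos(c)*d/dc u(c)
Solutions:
 u(c) = C1 + Integral(c/cos(c), c)


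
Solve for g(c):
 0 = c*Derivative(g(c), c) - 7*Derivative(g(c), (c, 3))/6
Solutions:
 g(c) = C1 + Integral(C2*airyai(6^(1/3)*7^(2/3)*c/7) + C3*airybi(6^(1/3)*7^(2/3)*c/7), c)


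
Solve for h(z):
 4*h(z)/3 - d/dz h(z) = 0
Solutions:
 h(z) = C1*exp(4*z/3)


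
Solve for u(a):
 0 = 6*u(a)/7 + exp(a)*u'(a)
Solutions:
 u(a) = C1*exp(6*exp(-a)/7)


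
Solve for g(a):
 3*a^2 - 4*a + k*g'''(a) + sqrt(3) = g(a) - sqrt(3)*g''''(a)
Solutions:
 g(a) = C1*exp(a*(-sqrt(3)*k - sqrt(3)*sqrt(k^2 + 2*2^(2/3)*3^(1/6)*(-3*k^2 + sqrt(9*k^4 + 256*sqrt(3)))^(1/3) - 16*6^(1/3)/(-3*k^2 + sqrt(9*k^4 + 256*sqrt(3)))^(1/3)) + sqrt(6)*sqrt(k^3/sqrt(k^2 + 2*2^(2/3)*3^(1/6)*(-3*k^2 + sqrt(9*k^4 + 256*sqrt(3)))^(1/3) - 16*6^(1/3)/(-3*k^2 + sqrt(9*k^4 + 256*sqrt(3)))^(1/3)) + k^2 - 2^(2/3)*3^(1/6)*(-3*k^2 + sqrt(9*k^4 + 256*sqrt(3)))^(1/3) + 8*6^(1/3)/(-3*k^2 + sqrt(9*k^4 + 256*sqrt(3)))^(1/3)))/12) + C2*exp(a*(-sqrt(3)*k + sqrt(3)*sqrt(k^2 + 2*2^(2/3)*3^(1/6)*(-3*k^2 + sqrt(9*k^4 + 256*sqrt(3)))^(1/3) - 16*6^(1/3)/(-3*k^2 + sqrt(9*k^4 + 256*sqrt(3)))^(1/3)) - sqrt(6)*sqrt(-k^3/sqrt(k^2 + 2*2^(2/3)*3^(1/6)*(-3*k^2 + sqrt(9*k^4 + 256*sqrt(3)))^(1/3) - 16*6^(1/3)/(-3*k^2 + sqrt(9*k^4 + 256*sqrt(3)))^(1/3)) + k^2 - 2^(2/3)*3^(1/6)*(-3*k^2 + sqrt(9*k^4 + 256*sqrt(3)))^(1/3) + 8*6^(1/3)/(-3*k^2 + sqrt(9*k^4 + 256*sqrt(3)))^(1/3)))/12) + C3*exp(a*(-sqrt(3)*k + sqrt(3)*sqrt(k^2 + 2*2^(2/3)*3^(1/6)*(-3*k^2 + sqrt(9*k^4 + 256*sqrt(3)))^(1/3) - 16*6^(1/3)/(-3*k^2 + sqrt(9*k^4 + 256*sqrt(3)))^(1/3)) + sqrt(6)*sqrt(-k^3/sqrt(k^2 + 2*2^(2/3)*3^(1/6)*(-3*k^2 + sqrt(9*k^4 + 256*sqrt(3)))^(1/3) - 16*6^(1/3)/(-3*k^2 + sqrt(9*k^4 + 256*sqrt(3)))^(1/3)) + k^2 - 2^(2/3)*3^(1/6)*(-3*k^2 + sqrt(9*k^4 + 256*sqrt(3)))^(1/3) + 8*6^(1/3)/(-3*k^2 + sqrt(9*k^4 + 256*sqrt(3)))^(1/3)))/12) + C4*exp(-a*(sqrt(3)*k + sqrt(3)*sqrt(k^2 + 2*2^(2/3)*3^(1/6)*(-3*k^2 + sqrt(9*k^4 + 256*sqrt(3)))^(1/3) - 16*6^(1/3)/(-3*k^2 + sqrt(9*k^4 + 256*sqrt(3)))^(1/3)) + sqrt(6)*sqrt(k^3/sqrt(k^2 + 2*2^(2/3)*3^(1/6)*(-3*k^2 + sqrt(9*k^4 + 256*sqrt(3)))^(1/3) - 16*6^(1/3)/(-3*k^2 + sqrt(9*k^4 + 256*sqrt(3)))^(1/3)) + k^2 - 2^(2/3)*3^(1/6)*(-3*k^2 + sqrt(9*k^4 + 256*sqrt(3)))^(1/3) + 8*6^(1/3)/(-3*k^2 + sqrt(9*k^4 + 256*sqrt(3)))^(1/3)))/12) + 3*a^2 - 4*a + sqrt(3)


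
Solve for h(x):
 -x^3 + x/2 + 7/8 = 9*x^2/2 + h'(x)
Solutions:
 h(x) = C1 - x^4/4 - 3*x^3/2 + x^2/4 + 7*x/8


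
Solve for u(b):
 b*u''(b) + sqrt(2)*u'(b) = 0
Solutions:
 u(b) = C1 + C2*b^(1 - sqrt(2))


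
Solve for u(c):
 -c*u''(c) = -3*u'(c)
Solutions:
 u(c) = C1 + C2*c^4


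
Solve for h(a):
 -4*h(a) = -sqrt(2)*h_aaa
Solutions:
 h(a) = C3*exp(sqrt(2)*a) + (C1*sin(sqrt(6)*a/2) + C2*cos(sqrt(6)*a/2))*exp(-sqrt(2)*a/2)


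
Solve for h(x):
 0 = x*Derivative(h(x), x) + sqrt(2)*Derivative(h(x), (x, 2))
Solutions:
 h(x) = C1 + C2*erf(2^(1/4)*x/2)


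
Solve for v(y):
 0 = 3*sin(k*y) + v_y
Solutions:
 v(y) = C1 + 3*cos(k*y)/k


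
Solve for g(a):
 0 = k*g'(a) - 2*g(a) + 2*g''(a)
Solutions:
 g(a) = C1*exp(a*(-k + sqrt(k^2 + 16))/4) + C2*exp(-a*(k + sqrt(k^2 + 16))/4)


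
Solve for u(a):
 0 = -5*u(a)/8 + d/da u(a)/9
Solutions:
 u(a) = C1*exp(45*a/8)


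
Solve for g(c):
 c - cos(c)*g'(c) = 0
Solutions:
 g(c) = C1 + Integral(c/cos(c), c)


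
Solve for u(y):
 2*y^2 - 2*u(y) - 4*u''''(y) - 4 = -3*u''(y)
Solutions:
 u(y) = y^2 + (C1*sin(2^(3/4)*y*sin(atan(sqrt(23)/3)/2)/2) + C2*cos(2^(3/4)*y*sin(atan(sqrt(23)/3)/2)/2))*exp(-2^(3/4)*y*cos(atan(sqrt(23)/3)/2)/2) + (C3*sin(2^(3/4)*y*sin(atan(sqrt(23)/3)/2)/2) + C4*cos(2^(3/4)*y*sin(atan(sqrt(23)/3)/2)/2))*exp(2^(3/4)*y*cos(atan(sqrt(23)/3)/2)/2) + 1


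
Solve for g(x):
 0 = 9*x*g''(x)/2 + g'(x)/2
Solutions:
 g(x) = C1 + C2*x^(8/9)


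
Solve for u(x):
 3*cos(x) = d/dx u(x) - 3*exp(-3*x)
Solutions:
 u(x) = C1 + 3*sin(x) - exp(-3*x)


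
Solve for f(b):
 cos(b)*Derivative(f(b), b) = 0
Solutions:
 f(b) = C1


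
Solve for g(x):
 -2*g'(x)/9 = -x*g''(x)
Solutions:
 g(x) = C1 + C2*x^(11/9)


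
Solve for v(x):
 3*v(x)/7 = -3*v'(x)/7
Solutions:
 v(x) = C1*exp(-x)


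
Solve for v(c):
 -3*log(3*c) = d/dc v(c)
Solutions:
 v(c) = C1 - 3*c*log(c) - c*log(27) + 3*c


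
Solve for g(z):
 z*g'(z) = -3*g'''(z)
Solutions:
 g(z) = C1 + Integral(C2*airyai(-3^(2/3)*z/3) + C3*airybi(-3^(2/3)*z/3), z)


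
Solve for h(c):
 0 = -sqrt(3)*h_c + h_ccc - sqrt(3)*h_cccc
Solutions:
 h(c) = C1 + C2*exp(c*(2*18^(1/3)/(-2*sqrt(3) + sqrt(-12 + (243 - 2*sqrt(3))^2) + 243)^(1/3) + 4*sqrt(3) + 12^(1/3)*(-2*sqrt(3) + sqrt(-12 + (243 - 2*sqrt(3))^2) + 243)^(1/3))/36)*sin(2^(1/3)*3^(1/6)*c*(-2^(1/3)*3^(2/3)*(-2*sqrt(3) + 9*sqrt(-4/27 + (27 - 2*sqrt(3)/9)^2) + 243)^(1/3) + 6/(-2*sqrt(3) + 9*sqrt(-4/27 + (27 - 2*sqrt(3)/9)^2) + 243)^(1/3))/36) + C3*exp(c*(2*18^(1/3)/(-2*sqrt(3) + sqrt(-12 + (243 - 2*sqrt(3))^2) + 243)^(1/3) + 4*sqrt(3) + 12^(1/3)*(-2*sqrt(3) + sqrt(-12 + (243 - 2*sqrt(3))^2) + 243)^(1/3))/36)*cos(2^(1/3)*3^(1/6)*c*(-2^(1/3)*3^(2/3)*(-2*sqrt(3) + 9*sqrt(-4/27 + (27 - 2*sqrt(3)/9)^2) + 243)^(1/3) + 6/(-2*sqrt(3) + 9*sqrt(-4/27 + (27 - 2*sqrt(3)/9)^2) + 243)^(1/3))/36) + C4*exp(c*(-12^(1/3)*(-2*sqrt(3) + sqrt(-12 + (243 - 2*sqrt(3))^2) + 243)^(1/3) - 2*18^(1/3)/(-2*sqrt(3) + sqrt(-12 + (243 - 2*sqrt(3))^2) + 243)^(1/3) + 2*sqrt(3))/18)


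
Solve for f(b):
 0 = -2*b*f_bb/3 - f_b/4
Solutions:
 f(b) = C1 + C2*b^(5/8)


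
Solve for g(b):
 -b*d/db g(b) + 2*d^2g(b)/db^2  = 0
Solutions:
 g(b) = C1 + C2*erfi(b/2)


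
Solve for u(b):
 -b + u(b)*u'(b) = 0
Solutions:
 u(b) = -sqrt(C1 + b^2)
 u(b) = sqrt(C1 + b^2)


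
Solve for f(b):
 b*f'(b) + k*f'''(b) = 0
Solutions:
 f(b) = C1 + Integral(C2*airyai(b*(-1/k)^(1/3)) + C3*airybi(b*(-1/k)^(1/3)), b)


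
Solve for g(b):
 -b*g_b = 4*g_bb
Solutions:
 g(b) = C1 + C2*erf(sqrt(2)*b/4)


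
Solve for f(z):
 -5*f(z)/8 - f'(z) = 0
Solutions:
 f(z) = C1*exp(-5*z/8)


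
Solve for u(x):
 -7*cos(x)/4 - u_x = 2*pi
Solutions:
 u(x) = C1 - 2*pi*x - 7*sin(x)/4


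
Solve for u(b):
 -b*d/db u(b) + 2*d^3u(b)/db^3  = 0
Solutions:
 u(b) = C1 + Integral(C2*airyai(2^(2/3)*b/2) + C3*airybi(2^(2/3)*b/2), b)


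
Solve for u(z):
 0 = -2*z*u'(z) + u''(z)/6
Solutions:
 u(z) = C1 + C2*erfi(sqrt(6)*z)


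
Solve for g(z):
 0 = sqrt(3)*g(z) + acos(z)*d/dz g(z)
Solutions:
 g(z) = C1*exp(-sqrt(3)*Integral(1/acos(z), z))


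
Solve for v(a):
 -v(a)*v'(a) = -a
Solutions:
 v(a) = -sqrt(C1 + a^2)
 v(a) = sqrt(C1 + a^2)


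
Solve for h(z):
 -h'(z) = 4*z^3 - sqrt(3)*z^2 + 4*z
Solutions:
 h(z) = C1 - z^4 + sqrt(3)*z^3/3 - 2*z^2


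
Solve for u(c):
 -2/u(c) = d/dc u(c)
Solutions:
 u(c) = -sqrt(C1 - 4*c)
 u(c) = sqrt(C1 - 4*c)


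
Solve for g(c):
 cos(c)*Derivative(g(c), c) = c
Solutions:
 g(c) = C1 + Integral(c/cos(c), c)


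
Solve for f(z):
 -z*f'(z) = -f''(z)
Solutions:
 f(z) = C1 + C2*erfi(sqrt(2)*z/2)


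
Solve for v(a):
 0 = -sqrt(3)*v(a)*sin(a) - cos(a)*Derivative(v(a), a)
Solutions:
 v(a) = C1*cos(a)^(sqrt(3))


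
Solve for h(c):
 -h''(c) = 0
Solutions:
 h(c) = C1 + C2*c


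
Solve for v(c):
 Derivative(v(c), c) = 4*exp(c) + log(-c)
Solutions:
 v(c) = C1 + c*log(-c) - c + 4*exp(c)


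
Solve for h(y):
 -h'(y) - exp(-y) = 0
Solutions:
 h(y) = C1 + exp(-y)


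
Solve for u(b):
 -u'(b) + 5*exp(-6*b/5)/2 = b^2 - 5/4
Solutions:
 u(b) = C1 - b^3/3 + 5*b/4 - 25*exp(-6*b/5)/12


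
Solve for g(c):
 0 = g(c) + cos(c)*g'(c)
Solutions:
 g(c) = C1*sqrt(sin(c) - 1)/sqrt(sin(c) + 1)


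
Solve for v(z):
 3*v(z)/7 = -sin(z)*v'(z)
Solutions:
 v(z) = C1*(cos(z) + 1)^(3/14)/(cos(z) - 1)^(3/14)


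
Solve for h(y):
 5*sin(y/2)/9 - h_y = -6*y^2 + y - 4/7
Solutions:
 h(y) = C1 + 2*y^3 - y^2/2 + 4*y/7 - 10*cos(y/2)/9


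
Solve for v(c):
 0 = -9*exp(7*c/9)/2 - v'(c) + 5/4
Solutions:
 v(c) = C1 + 5*c/4 - 81*exp(7*c/9)/14


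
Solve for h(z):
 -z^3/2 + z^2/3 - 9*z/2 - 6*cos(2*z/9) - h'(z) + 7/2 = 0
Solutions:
 h(z) = C1 - z^4/8 + z^3/9 - 9*z^2/4 + 7*z/2 - 27*sin(2*z/9)


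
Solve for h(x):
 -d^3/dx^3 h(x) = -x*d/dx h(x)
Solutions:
 h(x) = C1 + Integral(C2*airyai(x) + C3*airybi(x), x)


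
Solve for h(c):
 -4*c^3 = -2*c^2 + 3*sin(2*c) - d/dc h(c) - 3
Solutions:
 h(c) = C1 + c^4 - 2*c^3/3 - 3*c - 3*cos(2*c)/2


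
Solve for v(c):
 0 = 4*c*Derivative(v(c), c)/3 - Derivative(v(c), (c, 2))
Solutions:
 v(c) = C1 + C2*erfi(sqrt(6)*c/3)


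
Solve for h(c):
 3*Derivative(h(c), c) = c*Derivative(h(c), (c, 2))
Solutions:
 h(c) = C1 + C2*c^4


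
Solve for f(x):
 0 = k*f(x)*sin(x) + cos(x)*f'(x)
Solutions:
 f(x) = C1*exp(k*log(cos(x)))


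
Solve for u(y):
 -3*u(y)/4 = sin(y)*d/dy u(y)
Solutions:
 u(y) = C1*(cos(y) + 1)^(3/8)/(cos(y) - 1)^(3/8)


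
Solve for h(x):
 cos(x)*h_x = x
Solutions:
 h(x) = C1 + Integral(x/cos(x), x)


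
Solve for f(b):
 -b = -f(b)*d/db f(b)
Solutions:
 f(b) = -sqrt(C1 + b^2)
 f(b) = sqrt(C1 + b^2)


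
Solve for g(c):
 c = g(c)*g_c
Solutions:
 g(c) = -sqrt(C1 + c^2)
 g(c) = sqrt(C1 + c^2)


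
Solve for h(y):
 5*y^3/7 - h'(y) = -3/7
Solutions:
 h(y) = C1 + 5*y^4/28 + 3*y/7


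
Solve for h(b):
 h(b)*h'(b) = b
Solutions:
 h(b) = -sqrt(C1 + b^2)
 h(b) = sqrt(C1 + b^2)


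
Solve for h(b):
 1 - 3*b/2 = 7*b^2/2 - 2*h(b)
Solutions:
 h(b) = 7*b^2/4 + 3*b/4 - 1/2


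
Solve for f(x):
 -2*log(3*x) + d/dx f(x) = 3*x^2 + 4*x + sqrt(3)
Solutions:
 f(x) = C1 + x^3 + 2*x^2 + 2*x*log(x) - 2*x + sqrt(3)*x + x*log(9)


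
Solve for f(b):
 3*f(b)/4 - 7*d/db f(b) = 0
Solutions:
 f(b) = C1*exp(3*b/28)


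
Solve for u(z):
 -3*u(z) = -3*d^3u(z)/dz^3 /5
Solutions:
 u(z) = C3*exp(5^(1/3)*z) + (C1*sin(sqrt(3)*5^(1/3)*z/2) + C2*cos(sqrt(3)*5^(1/3)*z/2))*exp(-5^(1/3)*z/2)


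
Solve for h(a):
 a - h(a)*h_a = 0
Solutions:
 h(a) = -sqrt(C1 + a^2)
 h(a) = sqrt(C1 + a^2)


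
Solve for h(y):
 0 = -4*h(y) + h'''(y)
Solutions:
 h(y) = C3*exp(2^(2/3)*y) + (C1*sin(2^(2/3)*sqrt(3)*y/2) + C2*cos(2^(2/3)*sqrt(3)*y/2))*exp(-2^(2/3)*y/2)


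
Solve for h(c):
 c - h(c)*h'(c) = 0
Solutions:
 h(c) = -sqrt(C1 + c^2)
 h(c) = sqrt(C1 + c^2)


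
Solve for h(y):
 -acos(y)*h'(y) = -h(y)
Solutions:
 h(y) = C1*exp(Integral(1/acos(y), y))


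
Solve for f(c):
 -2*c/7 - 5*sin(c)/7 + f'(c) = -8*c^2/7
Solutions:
 f(c) = C1 - 8*c^3/21 + c^2/7 - 5*cos(c)/7


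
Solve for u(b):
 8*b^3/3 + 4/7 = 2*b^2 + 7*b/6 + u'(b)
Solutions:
 u(b) = C1 + 2*b^4/3 - 2*b^3/3 - 7*b^2/12 + 4*b/7


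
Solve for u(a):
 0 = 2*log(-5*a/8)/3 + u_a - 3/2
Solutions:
 u(a) = C1 - 2*a*log(-a)/3 + a*(-2*log(5)/3 + 2*log(2) + 13/6)


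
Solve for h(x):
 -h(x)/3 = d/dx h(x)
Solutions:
 h(x) = C1*exp(-x/3)


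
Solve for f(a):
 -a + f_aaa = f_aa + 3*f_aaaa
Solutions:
 f(a) = C1 + C2*a - a^3/6 - a^2/2 + (C3*sin(sqrt(11)*a/6) + C4*cos(sqrt(11)*a/6))*exp(a/6)


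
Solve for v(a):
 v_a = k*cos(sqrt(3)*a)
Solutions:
 v(a) = C1 + sqrt(3)*k*sin(sqrt(3)*a)/3


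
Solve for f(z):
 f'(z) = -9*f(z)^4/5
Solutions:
 f(z) = 5^(1/3)*(1/(C1 + 27*z))^(1/3)
 f(z) = 5^(1/3)*(-3^(2/3) - 3*3^(1/6)*I)*(1/(C1 + 9*z))^(1/3)/6
 f(z) = 5^(1/3)*(-3^(2/3) + 3*3^(1/6)*I)*(1/(C1 + 9*z))^(1/3)/6


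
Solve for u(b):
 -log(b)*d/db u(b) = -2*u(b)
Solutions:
 u(b) = C1*exp(2*li(b))


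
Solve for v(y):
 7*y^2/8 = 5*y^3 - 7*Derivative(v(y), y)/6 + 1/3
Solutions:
 v(y) = C1 + 15*y^4/14 - y^3/4 + 2*y/7


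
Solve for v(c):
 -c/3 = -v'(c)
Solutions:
 v(c) = C1 + c^2/6


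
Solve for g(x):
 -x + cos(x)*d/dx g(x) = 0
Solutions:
 g(x) = C1 + Integral(x/cos(x), x)


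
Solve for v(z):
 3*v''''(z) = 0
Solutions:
 v(z) = C1 + C2*z + C3*z^2 + C4*z^3


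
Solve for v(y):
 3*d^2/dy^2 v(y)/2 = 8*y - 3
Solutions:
 v(y) = C1 + C2*y + 8*y^3/9 - y^2


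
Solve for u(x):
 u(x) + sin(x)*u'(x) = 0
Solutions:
 u(x) = C1*sqrt(cos(x) + 1)/sqrt(cos(x) - 1)


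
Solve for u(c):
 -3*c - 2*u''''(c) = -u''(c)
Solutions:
 u(c) = C1 + C2*c + C3*exp(-sqrt(2)*c/2) + C4*exp(sqrt(2)*c/2) + c^3/2


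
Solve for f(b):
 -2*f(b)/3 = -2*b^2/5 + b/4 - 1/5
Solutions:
 f(b) = 3*b^2/5 - 3*b/8 + 3/10


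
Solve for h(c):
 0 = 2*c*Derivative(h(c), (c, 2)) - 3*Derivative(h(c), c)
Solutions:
 h(c) = C1 + C2*c^(5/2)


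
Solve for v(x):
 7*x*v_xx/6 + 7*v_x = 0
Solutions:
 v(x) = C1 + C2/x^5


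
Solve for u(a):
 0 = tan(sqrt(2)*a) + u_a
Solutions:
 u(a) = C1 + sqrt(2)*log(cos(sqrt(2)*a))/2


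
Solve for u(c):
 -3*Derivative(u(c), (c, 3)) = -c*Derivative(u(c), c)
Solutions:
 u(c) = C1 + Integral(C2*airyai(3^(2/3)*c/3) + C3*airybi(3^(2/3)*c/3), c)


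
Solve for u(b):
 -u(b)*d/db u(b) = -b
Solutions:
 u(b) = -sqrt(C1 + b^2)
 u(b) = sqrt(C1 + b^2)


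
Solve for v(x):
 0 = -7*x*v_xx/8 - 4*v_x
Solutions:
 v(x) = C1 + C2/x^(25/7)


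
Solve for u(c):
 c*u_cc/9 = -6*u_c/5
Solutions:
 u(c) = C1 + C2/c^(49/5)


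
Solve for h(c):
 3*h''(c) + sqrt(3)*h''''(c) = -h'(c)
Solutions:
 h(c) = C1 + C2*exp(c*(-2*2^(1/3)*3^(5/6)/(sqrt(3) + sqrt(3 + 4*sqrt(3)))^(1/3) + 6^(2/3)*(sqrt(3) + sqrt(3 + 4*sqrt(3)))^(1/3))/12)*sin(c*(2*6^(1/3)/(sqrt(3) + sqrt(3 + 4*sqrt(3)))^(1/3) + 2^(2/3)*3^(1/6)*(sqrt(3) + sqrt(3 + 4*sqrt(3)))^(1/3))/4) + C3*exp(c*(-2*2^(1/3)*3^(5/6)/(sqrt(3) + sqrt(3 + 4*sqrt(3)))^(1/3) + 6^(2/3)*(sqrt(3) + sqrt(3 + 4*sqrt(3)))^(1/3))/12)*cos(c*(2*6^(1/3)/(sqrt(3) + sqrt(3 + 4*sqrt(3)))^(1/3) + 2^(2/3)*3^(1/6)*(sqrt(3) + sqrt(3 + 4*sqrt(3)))^(1/3))/4) + C4*exp(-c*(-2*2^(1/3)*3^(5/6)/(sqrt(3) + sqrt(3 + 4*sqrt(3)))^(1/3) + 6^(2/3)*(sqrt(3) + sqrt(3 + 4*sqrt(3)))^(1/3))/6)


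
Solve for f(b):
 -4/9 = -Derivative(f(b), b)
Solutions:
 f(b) = C1 + 4*b/9


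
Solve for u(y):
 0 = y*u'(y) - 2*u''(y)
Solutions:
 u(y) = C1 + C2*erfi(y/2)


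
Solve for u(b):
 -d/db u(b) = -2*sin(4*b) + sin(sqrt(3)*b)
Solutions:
 u(b) = C1 - cos(4*b)/2 + sqrt(3)*cos(sqrt(3)*b)/3


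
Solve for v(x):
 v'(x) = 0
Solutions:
 v(x) = C1


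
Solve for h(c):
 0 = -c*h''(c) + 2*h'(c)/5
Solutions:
 h(c) = C1 + C2*c^(7/5)


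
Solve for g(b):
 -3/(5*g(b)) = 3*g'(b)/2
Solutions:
 g(b) = -sqrt(C1 - 20*b)/5
 g(b) = sqrt(C1 - 20*b)/5


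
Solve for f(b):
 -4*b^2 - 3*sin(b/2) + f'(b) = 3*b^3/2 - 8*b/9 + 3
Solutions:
 f(b) = C1 + 3*b^4/8 + 4*b^3/3 - 4*b^2/9 + 3*b - 6*cos(b/2)


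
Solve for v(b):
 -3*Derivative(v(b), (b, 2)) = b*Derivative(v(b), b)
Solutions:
 v(b) = C1 + C2*erf(sqrt(6)*b/6)


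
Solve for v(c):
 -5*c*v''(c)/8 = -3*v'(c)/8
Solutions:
 v(c) = C1 + C2*c^(8/5)


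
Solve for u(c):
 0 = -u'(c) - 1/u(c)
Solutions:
 u(c) = -sqrt(C1 - 2*c)
 u(c) = sqrt(C1 - 2*c)


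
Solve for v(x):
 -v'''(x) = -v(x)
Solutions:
 v(x) = C3*exp(x) + (C1*sin(sqrt(3)*x/2) + C2*cos(sqrt(3)*x/2))*exp(-x/2)


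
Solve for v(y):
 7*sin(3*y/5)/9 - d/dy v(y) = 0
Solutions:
 v(y) = C1 - 35*cos(3*y/5)/27


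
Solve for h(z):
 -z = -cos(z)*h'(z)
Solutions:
 h(z) = C1 + Integral(z/cos(z), z)


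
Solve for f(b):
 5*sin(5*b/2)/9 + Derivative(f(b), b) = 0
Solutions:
 f(b) = C1 + 2*cos(5*b/2)/9


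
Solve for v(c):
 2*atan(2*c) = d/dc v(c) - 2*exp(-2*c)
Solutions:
 v(c) = C1 + 2*c*atan(2*c) - log(4*c^2 + 1)/2 - exp(-2*c)


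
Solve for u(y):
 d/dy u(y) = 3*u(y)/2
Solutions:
 u(y) = C1*exp(3*y/2)


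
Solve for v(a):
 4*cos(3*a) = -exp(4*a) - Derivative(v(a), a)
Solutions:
 v(a) = C1 - exp(4*a)/4 - 4*sin(3*a)/3


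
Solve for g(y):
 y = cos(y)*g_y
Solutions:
 g(y) = C1 + Integral(y/cos(y), y)


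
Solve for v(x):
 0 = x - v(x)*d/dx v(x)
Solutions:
 v(x) = -sqrt(C1 + x^2)
 v(x) = sqrt(C1 + x^2)


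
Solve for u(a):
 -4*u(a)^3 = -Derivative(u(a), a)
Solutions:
 u(a) = -sqrt(2)*sqrt(-1/(C1 + 4*a))/2
 u(a) = sqrt(2)*sqrt(-1/(C1 + 4*a))/2


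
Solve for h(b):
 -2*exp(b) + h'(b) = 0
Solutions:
 h(b) = C1 + 2*exp(b)


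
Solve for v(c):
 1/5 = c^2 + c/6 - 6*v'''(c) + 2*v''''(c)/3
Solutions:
 v(c) = C1 + C2*c + C3*c^2 + C4*exp(9*c) + c^5/360 + 7*c^4/2592 - 127*c^3/29160


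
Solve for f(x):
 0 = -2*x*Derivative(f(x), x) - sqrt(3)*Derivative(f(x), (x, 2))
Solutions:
 f(x) = C1 + C2*erf(3^(3/4)*x/3)


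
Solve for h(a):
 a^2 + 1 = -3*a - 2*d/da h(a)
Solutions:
 h(a) = C1 - a^3/6 - 3*a^2/4 - a/2


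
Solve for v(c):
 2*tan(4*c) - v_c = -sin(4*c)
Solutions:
 v(c) = C1 - log(cos(4*c))/2 - cos(4*c)/4


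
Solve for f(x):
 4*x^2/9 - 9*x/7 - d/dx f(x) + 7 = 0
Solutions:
 f(x) = C1 + 4*x^3/27 - 9*x^2/14 + 7*x


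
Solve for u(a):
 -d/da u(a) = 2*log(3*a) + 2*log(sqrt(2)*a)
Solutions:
 u(a) = C1 - 4*a*log(a) - a*log(18) + 4*a


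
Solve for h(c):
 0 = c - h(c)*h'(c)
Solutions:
 h(c) = -sqrt(C1 + c^2)
 h(c) = sqrt(C1 + c^2)


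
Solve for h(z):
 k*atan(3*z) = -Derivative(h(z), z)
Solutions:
 h(z) = C1 - k*(z*atan(3*z) - log(9*z^2 + 1)/6)


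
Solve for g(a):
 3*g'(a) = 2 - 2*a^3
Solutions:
 g(a) = C1 - a^4/6 + 2*a/3


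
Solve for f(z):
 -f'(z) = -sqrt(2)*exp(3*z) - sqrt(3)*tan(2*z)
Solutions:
 f(z) = C1 + sqrt(2)*exp(3*z)/3 - sqrt(3)*log(cos(2*z))/2


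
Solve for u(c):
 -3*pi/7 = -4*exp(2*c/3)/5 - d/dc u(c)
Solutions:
 u(c) = C1 + 3*pi*c/7 - 6*exp(2*c/3)/5


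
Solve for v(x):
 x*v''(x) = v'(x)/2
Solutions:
 v(x) = C1 + C2*x^(3/2)


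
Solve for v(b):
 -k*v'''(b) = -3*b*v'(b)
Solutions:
 v(b) = C1 + Integral(C2*airyai(3^(1/3)*b*(1/k)^(1/3)) + C3*airybi(3^(1/3)*b*(1/k)^(1/3)), b)


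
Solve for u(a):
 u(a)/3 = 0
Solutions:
 u(a) = 0


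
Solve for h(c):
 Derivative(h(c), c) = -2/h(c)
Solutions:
 h(c) = -sqrt(C1 - 4*c)
 h(c) = sqrt(C1 - 4*c)


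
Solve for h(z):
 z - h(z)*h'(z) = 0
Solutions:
 h(z) = -sqrt(C1 + z^2)
 h(z) = sqrt(C1 + z^2)


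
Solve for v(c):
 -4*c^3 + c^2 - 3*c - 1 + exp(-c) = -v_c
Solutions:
 v(c) = C1 + c^4 - c^3/3 + 3*c^2/2 + c + exp(-c)


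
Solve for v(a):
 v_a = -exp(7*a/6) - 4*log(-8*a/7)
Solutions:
 v(a) = C1 - 4*a*log(-a) + 4*a*(-3*log(2) + 1 + log(7)) - 6*exp(7*a/6)/7


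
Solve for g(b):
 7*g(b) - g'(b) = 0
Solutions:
 g(b) = C1*exp(7*b)


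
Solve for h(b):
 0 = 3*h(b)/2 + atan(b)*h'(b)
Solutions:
 h(b) = C1*exp(-3*Integral(1/atan(b), b)/2)


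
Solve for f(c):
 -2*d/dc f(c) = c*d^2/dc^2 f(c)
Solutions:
 f(c) = C1 + C2/c


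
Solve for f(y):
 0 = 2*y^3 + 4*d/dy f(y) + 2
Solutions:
 f(y) = C1 - y^4/8 - y/2


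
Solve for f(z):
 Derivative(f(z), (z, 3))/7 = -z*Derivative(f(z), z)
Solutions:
 f(z) = C1 + Integral(C2*airyai(-7^(1/3)*z) + C3*airybi(-7^(1/3)*z), z)


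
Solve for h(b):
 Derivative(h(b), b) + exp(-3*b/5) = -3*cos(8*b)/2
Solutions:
 h(b) = C1 - 3*sin(8*b)/16 + 5*exp(-3*b/5)/3


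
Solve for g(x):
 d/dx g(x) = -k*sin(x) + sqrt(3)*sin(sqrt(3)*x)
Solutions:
 g(x) = C1 + k*cos(x) - cos(sqrt(3)*x)


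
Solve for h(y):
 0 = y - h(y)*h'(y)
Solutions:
 h(y) = -sqrt(C1 + y^2)
 h(y) = sqrt(C1 + y^2)


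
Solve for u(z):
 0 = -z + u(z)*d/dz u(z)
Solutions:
 u(z) = -sqrt(C1 + z^2)
 u(z) = sqrt(C1 + z^2)


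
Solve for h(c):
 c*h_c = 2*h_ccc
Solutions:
 h(c) = C1 + Integral(C2*airyai(2^(2/3)*c/2) + C3*airybi(2^(2/3)*c/2), c)


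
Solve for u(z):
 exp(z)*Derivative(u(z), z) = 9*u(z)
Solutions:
 u(z) = C1*exp(-9*exp(-z))


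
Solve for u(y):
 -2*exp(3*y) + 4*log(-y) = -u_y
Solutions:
 u(y) = C1 - 4*y*log(-y) + 4*y + 2*exp(3*y)/3


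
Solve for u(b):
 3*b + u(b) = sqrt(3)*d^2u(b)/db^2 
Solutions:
 u(b) = C1*exp(-3^(3/4)*b/3) + C2*exp(3^(3/4)*b/3) - 3*b


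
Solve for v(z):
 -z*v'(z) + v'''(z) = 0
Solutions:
 v(z) = C1 + Integral(C2*airyai(z) + C3*airybi(z), z)


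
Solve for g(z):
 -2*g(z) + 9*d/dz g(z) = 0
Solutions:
 g(z) = C1*exp(2*z/9)


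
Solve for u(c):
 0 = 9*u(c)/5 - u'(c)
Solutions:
 u(c) = C1*exp(9*c/5)


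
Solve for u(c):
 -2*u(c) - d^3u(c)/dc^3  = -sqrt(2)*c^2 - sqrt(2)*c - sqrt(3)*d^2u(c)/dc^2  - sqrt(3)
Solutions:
 u(c) = C1*exp(c*(3^(2/3)/(-sqrt(3) + sqrt(-3 + (9 - sqrt(3))^2) + 9)^(1/3) + 2*sqrt(3) + 3^(1/3)*(-sqrt(3) + sqrt(-3 + (9 - sqrt(3))^2) + 9)^(1/3))/6)*sin(3^(1/6)*c*(-3^(2/3)*(-sqrt(3) + sqrt(-3 + (9 - sqrt(3))^2) + 9)^(1/3) + 3/(-sqrt(3) + sqrt(-3 + (9 - sqrt(3))^2) + 9)^(1/3))/6) + C2*exp(c*(3^(2/3)/(-sqrt(3) + sqrt(-3 + (9 - sqrt(3))^2) + 9)^(1/3) + 2*sqrt(3) + 3^(1/3)*(-sqrt(3) + sqrt(-3 + (9 - sqrt(3))^2) + 9)^(1/3))/6)*cos(3^(1/6)*c*(-3^(2/3)*(-sqrt(3) + sqrt(-3 + (9 - sqrt(3))^2) + 9)^(1/3) + 3/(-sqrt(3) + sqrt(-3 + (9 - sqrt(3))^2) + 9)^(1/3))/6) + C3*exp(c*(-3^(1/3)*(-sqrt(3) + sqrt(-3 + (9 - sqrt(3))^2) + 9)^(1/3) - 3^(2/3)/(-sqrt(3) + sqrt(-3 + (9 - sqrt(3))^2) + 9)^(1/3) + sqrt(3))/3) + sqrt(2)*c^2/2 + sqrt(2)*c/2 + sqrt(3)/2 + sqrt(6)/2


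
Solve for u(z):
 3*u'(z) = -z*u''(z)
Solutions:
 u(z) = C1 + C2/z^2


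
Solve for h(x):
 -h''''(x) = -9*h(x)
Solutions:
 h(x) = C1*exp(-sqrt(3)*x) + C2*exp(sqrt(3)*x) + C3*sin(sqrt(3)*x) + C4*cos(sqrt(3)*x)


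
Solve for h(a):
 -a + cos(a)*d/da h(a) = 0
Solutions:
 h(a) = C1 + Integral(a/cos(a), a)


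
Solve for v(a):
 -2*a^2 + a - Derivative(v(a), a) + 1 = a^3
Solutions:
 v(a) = C1 - a^4/4 - 2*a^3/3 + a^2/2 + a


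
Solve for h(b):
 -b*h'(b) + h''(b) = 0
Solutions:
 h(b) = C1 + C2*erfi(sqrt(2)*b/2)


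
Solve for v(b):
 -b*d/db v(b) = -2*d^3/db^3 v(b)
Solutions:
 v(b) = C1 + Integral(C2*airyai(2^(2/3)*b/2) + C3*airybi(2^(2/3)*b/2), b)


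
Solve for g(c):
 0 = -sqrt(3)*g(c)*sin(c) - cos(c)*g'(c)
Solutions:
 g(c) = C1*cos(c)^(sqrt(3))


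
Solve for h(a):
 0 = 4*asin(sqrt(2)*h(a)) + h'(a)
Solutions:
 Integral(1/asin(sqrt(2)*_y), (_y, h(a))) = C1 - 4*a


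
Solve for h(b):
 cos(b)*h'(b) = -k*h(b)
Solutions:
 h(b) = C1*exp(k*(log(sin(b) - 1) - log(sin(b) + 1))/2)


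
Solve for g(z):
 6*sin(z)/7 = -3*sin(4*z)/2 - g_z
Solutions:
 g(z) = C1 + 6*cos(z)/7 + 3*cos(4*z)/8


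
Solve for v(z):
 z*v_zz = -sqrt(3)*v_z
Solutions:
 v(z) = C1 + C2*z^(1 - sqrt(3))


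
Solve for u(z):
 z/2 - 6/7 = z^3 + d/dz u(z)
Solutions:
 u(z) = C1 - z^4/4 + z^2/4 - 6*z/7


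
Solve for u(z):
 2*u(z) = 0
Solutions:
 u(z) = 0


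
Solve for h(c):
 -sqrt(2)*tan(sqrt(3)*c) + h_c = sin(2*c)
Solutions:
 h(c) = C1 - sqrt(6)*log(cos(sqrt(3)*c))/3 - cos(2*c)/2


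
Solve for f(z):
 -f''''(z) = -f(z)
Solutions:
 f(z) = C1*exp(-z) + C2*exp(z) + C3*sin(z) + C4*cos(z)


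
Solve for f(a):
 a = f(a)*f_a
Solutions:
 f(a) = -sqrt(C1 + a^2)
 f(a) = sqrt(C1 + a^2)


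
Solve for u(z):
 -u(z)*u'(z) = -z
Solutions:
 u(z) = -sqrt(C1 + z^2)
 u(z) = sqrt(C1 + z^2)


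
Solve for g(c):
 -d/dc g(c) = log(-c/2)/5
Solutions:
 g(c) = C1 - c*log(-c)/5 + c*(log(2) + 1)/5


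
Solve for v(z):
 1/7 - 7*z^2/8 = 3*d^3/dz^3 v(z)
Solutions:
 v(z) = C1 + C2*z + C3*z^2 - 7*z^5/1440 + z^3/126


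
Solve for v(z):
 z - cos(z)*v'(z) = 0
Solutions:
 v(z) = C1 + Integral(z/cos(z), z)


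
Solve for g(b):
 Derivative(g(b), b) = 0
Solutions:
 g(b) = C1


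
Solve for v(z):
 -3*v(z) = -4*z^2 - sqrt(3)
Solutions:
 v(z) = 4*z^2/3 + sqrt(3)/3


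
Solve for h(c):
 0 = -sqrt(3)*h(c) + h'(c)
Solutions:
 h(c) = C1*exp(sqrt(3)*c)


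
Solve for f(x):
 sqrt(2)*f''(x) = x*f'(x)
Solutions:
 f(x) = C1 + C2*erfi(2^(1/4)*x/2)


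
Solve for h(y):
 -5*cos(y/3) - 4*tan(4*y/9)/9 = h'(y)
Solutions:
 h(y) = C1 + log(cos(4*y/9)) - 15*sin(y/3)


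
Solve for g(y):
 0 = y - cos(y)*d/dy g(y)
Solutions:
 g(y) = C1 + Integral(y/cos(y), y)


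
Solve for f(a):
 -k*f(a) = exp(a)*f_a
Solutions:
 f(a) = C1*exp(k*exp(-a))


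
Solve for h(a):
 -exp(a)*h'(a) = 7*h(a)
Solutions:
 h(a) = C1*exp(7*exp(-a))


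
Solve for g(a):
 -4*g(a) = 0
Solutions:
 g(a) = 0


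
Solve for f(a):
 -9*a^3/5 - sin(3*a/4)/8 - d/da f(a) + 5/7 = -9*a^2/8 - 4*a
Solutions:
 f(a) = C1 - 9*a^4/20 + 3*a^3/8 + 2*a^2 + 5*a/7 + cos(3*a/4)/6


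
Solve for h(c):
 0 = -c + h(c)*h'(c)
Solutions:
 h(c) = -sqrt(C1 + c^2)
 h(c) = sqrt(C1 + c^2)


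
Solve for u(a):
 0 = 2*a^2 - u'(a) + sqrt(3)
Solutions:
 u(a) = C1 + 2*a^3/3 + sqrt(3)*a


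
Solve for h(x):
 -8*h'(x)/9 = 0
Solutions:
 h(x) = C1


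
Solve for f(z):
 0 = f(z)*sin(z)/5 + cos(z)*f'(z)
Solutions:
 f(z) = C1*cos(z)^(1/5)


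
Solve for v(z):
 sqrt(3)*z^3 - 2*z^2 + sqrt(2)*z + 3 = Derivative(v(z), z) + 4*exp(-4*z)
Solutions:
 v(z) = C1 + sqrt(3)*z^4/4 - 2*z^3/3 + sqrt(2)*z^2/2 + 3*z + exp(-4*z)


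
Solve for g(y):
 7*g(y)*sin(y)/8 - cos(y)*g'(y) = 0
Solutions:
 g(y) = C1/cos(y)^(7/8)


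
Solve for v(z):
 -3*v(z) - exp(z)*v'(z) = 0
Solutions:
 v(z) = C1*exp(3*exp(-z))


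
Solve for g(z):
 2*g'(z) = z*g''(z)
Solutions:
 g(z) = C1 + C2*z^3


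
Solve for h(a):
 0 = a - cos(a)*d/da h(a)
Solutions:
 h(a) = C1 + Integral(a/cos(a), a)


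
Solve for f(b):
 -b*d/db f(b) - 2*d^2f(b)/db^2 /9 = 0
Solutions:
 f(b) = C1 + C2*erf(3*b/2)


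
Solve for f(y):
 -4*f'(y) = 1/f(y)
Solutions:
 f(y) = -sqrt(C1 - 2*y)/2
 f(y) = sqrt(C1 - 2*y)/2


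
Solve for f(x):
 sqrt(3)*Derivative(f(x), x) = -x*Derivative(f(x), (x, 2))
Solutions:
 f(x) = C1 + C2*x^(1 - sqrt(3))


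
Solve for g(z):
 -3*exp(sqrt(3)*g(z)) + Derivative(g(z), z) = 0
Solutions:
 g(z) = sqrt(3)*(2*log(-1/(C1 + 3*z)) - log(3))/6


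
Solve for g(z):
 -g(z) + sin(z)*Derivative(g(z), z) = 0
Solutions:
 g(z) = C1*sqrt(cos(z) - 1)/sqrt(cos(z) + 1)


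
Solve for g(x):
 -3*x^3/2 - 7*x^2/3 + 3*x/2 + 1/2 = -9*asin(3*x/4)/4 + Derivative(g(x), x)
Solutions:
 g(x) = C1 - 3*x^4/8 - 7*x^3/9 + 3*x^2/4 + 9*x*asin(3*x/4)/4 + x/2 + 3*sqrt(16 - 9*x^2)/4


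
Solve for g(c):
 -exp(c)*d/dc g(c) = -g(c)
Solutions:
 g(c) = C1*exp(-exp(-c))


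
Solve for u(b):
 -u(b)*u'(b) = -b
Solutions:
 u(b) = -sqrt(C1 + b^2)
 u(b) = sqrt(C1 + b^2)


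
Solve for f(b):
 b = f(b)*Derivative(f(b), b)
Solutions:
 f(b) = -sqrt(C1 + b^2)
 f(b) = sqrt(C1 + b^2)


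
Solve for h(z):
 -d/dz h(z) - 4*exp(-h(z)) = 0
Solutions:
 h(z) = log(C1 - 4*z)


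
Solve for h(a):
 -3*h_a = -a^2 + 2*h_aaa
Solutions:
 h(a) = C1 + C2*sin(sqrt(6)*a/2) + C3*cos(sqrt(6)*a/2) + a^3/9 - 4*a/9


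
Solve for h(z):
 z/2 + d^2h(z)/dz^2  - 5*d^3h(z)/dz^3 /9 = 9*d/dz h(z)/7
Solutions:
 h(z) = C1 + 7*z^2/36 + 49*z/162 + (C2*sin(9*sqrt(91)*z/70) + C3*cos(9*sqrt(91)*z/70))*exp(9*z/10)


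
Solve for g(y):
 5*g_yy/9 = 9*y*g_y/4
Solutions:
 g(y) = C1 + C2*erfi(9*sqrt(10)*y/20)


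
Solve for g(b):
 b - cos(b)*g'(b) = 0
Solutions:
 g(b) = C1 + Integral(b/cos(b), b)


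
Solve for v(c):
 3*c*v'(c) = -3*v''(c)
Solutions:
 v(c) = C1 + C2*erf(sqrt(2)*c/2)


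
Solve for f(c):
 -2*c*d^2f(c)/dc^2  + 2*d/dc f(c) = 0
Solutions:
 f(c) = C1 + C2*c^2


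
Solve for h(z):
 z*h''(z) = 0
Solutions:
 h(z) = C1 + C2*z


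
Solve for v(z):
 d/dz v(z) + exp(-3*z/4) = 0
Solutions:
 v(z) = C1 + 4*exp(-3*z/4)/3


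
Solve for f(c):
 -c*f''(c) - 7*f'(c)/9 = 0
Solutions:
 f(c) = C1 + C2*c^(2/9)


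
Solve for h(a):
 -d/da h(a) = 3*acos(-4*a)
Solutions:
 h(a) = C1 - 3*a*acos(-4*a) - 3*sqrt(1 - 16*a^2)/4


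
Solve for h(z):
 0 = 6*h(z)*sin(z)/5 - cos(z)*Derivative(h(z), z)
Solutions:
 h(z) = C1/cos(z)^(6/5)


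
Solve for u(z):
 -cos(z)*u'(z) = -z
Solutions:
 u(z) = C1 + Integral(z/cos(z), z)


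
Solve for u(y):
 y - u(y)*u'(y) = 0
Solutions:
 u(y) = -sqrt(C1 + y^2)
 u(y) = sqrt(C1 + y^2)


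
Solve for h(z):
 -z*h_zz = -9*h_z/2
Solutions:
 h(z) = C1 + C2*z^(11/2)


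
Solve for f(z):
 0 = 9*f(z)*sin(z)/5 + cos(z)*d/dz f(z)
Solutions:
 f(z) = C1*cos(z)^(9/5)


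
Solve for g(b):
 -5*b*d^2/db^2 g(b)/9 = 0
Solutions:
 g(b) = C1 + C2*b


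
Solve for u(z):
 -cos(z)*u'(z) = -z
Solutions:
 u(z) = C1 + Integral(z/cos(z), z)


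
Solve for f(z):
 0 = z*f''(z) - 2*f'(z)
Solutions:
 f(z) = C1 + C2*z^3


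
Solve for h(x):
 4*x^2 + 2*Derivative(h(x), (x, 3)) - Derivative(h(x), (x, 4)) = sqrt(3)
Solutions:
 h(x) = C1 + C2*x + C3*x^2 + C4*exp(2*x) - x^5/30 - x^4/12 + x^3*(-2 + sqrt(3))/12


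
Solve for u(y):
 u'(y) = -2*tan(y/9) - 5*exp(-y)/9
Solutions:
 u(y) = C1 - 9*log(tan(y/9)^2 + 1) + 5*exp(-y)/9


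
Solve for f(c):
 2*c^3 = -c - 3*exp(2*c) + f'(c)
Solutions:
 f(c) = C1 + c^4/2 + c^2/2 + 3*exp(2*c)/2


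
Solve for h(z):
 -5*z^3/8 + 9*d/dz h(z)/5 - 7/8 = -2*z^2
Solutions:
 h(z) = C1 + 25*z^4/288 - 10*z^3/27 + 35*z/72


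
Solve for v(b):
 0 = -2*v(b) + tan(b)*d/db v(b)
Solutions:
 v(b) = C1*sin(b)^2


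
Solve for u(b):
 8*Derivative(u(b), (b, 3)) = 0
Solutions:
 u(b) = C1 + C2*b + C3*b^2


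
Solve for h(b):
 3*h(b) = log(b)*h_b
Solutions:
 h(b) = C1*exp(3*li(b))


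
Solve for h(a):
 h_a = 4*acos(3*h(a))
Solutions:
 Integral(1/acos(3*_y), (_y, h(a))) = C1 + 4*a


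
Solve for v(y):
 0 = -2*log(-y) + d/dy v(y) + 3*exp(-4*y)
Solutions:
 v(y) = C1 + 2*y*log(-y) - 2*y + 3*exp(-4*y)/4


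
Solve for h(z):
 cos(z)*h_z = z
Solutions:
 h(z) = C1 + Integral(z/cos(z), z)


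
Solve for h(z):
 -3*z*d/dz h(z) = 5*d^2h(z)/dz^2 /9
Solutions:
 h(z) = C1 + C2*erf(3*sqrt(30)*z/10)


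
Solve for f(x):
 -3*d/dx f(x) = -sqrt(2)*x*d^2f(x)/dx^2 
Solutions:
 f(x) = C1 + C2*x^(1 + 3*sqrt(2)/2)


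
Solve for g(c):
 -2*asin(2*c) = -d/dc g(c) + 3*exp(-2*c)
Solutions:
 g(c) = C1 + 2*c*asin(2*c) + sqrt(1 - 4*c^2) - 3*exp(-2*c)/2


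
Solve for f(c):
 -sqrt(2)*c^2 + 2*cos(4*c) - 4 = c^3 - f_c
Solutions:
 f(c) = C1 + c^4/4 + sqrt(2)*c^3/3 + 4*c - sin(4*c)/2


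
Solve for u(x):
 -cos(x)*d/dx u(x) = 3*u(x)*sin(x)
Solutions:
 u(x) = C1*cos(x)^3


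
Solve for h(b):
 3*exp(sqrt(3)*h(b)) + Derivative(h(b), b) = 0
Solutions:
 h(b) = sqrt(3)*(2*log(1/(C1 + 3*b)) - log(3))/6


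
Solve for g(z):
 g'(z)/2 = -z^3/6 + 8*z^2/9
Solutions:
 g(z) = C1 - z^4/12 + 16*z^3/27


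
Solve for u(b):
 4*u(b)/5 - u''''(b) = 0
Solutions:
 u(b) = C1*exp(-sqrt(2)*5^(3/4)*b/5) + C2*exp(sqrt(2)*5^(3/4)*b/5) + C3*sin(sqrt(2)*5^(3/4)*b/5) + C4*cos(sqrt(2)*5^(3/4)*b/5)


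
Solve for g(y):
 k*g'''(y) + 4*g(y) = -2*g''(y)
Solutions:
 g(y) = C1*exp(-y*(2^(1/3)*(sqrt(((27 + 4/k^2)^2 - 16/k^4)/k^2) + 27/k + 4/k^3)^(1/3) + 2/k + 2*2^(2/3)/(k^2*(sqrt(((27 + 4/k^2)^2 - 16/k^4)/k^2) + 27/k + 4/k^3)^(1/3)))/3) + C2*exp(y*(2^(1/3)*(sqrt(((27 + 4/k^2)^2 - 16/k^4)/k^2) + 27/k + 4/k^3)^(1/3) - 2^(1/3)*sqrt(3)*I*(sqrt(((27 + 4/k^2)^2 - 16/k^4)/k^2) + 27/k + 4/k^3)^(1/3) - 4/k - 8*2^(2/3)/(k^2*(-1 + sqrt(3)*I)*(sqrt(((27 + 4/k^2)^2 - 16/k^4)/k^2) + 27/k + 4/k^3)^(1/3)))/6) + C3*exp(y*(2^(1/3)*(sqrt(((27 + 4/k^2)^2 - 16/k^4)/k^2) + 27/k + 4/k^3)^(1/3) + 2^(1/3)*sqrt(3)*I*(sqrt(((27 + 4/k^2)^2 - 16/k^4)/k^2) + 27/k + 4/k^3)^(1/3) - 4/k + 8*2^(2/3)/(k^2*(1 + sqrt(3)*I)*(sqrt(((27 + 4/k^2)^2 - 16/k^4)/k^2) + 27/k + 4/k^3)^(1/3)))/6)


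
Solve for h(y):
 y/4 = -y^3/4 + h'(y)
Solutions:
 h(y) = C1 + y^4/16 + y^2/8


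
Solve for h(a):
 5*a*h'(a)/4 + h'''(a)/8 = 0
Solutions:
 h(a) = C1 + Integral(C2*airyai(-10^(1/3)*a) + C3*airybi(-10^(1/3)*a), a)


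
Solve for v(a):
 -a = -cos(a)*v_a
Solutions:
 v(a) = C1 + Integral(a/cos(a), a)


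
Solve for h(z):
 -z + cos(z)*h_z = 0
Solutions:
 h(z) = C1 + Integral(z/cos(z), z)


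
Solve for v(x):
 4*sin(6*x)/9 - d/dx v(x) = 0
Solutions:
 v(x) = C1 - 2*cos(6*x)/27


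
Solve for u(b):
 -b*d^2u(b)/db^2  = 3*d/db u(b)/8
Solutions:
 u(b) = C1 + C2*b^(5/8)


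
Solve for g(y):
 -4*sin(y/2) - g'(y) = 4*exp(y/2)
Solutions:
 g(y) = C1 - 8*exp(y/2) + 8*cos(y/2)


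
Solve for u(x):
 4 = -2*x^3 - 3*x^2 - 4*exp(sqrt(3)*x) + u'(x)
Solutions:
 u(x) = C1 + x^4/2 + x^3 + 4*x + 4*sqrt(3)*exp(sqrt(3)*x)/3


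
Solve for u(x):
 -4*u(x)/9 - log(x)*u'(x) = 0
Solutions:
 u(x) = C1*exp(-4*li(x)/9)


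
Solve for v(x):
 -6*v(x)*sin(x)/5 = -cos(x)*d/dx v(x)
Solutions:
 v(x) = C1/cos(x)^(6/5)


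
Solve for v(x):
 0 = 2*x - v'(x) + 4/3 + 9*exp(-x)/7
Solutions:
 v(x) = C1 + x^2 + 4*x/3 - 9*exp(-x)/7


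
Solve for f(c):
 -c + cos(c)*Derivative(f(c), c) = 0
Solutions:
 f(c) = C1 + Integral(c/cos(c), c)


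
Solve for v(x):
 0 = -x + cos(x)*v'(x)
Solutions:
 v(x) = C1 + Integral(x/cos(x), x)


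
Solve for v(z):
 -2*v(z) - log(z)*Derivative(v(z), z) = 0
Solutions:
 v(z) = C1*exp(-2*li(z))


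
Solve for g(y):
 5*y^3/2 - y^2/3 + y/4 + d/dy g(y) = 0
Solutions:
 g(y) = C1 - 5*y^4/8 + y^3/9 - y^2/8


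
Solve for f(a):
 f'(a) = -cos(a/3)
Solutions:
 f(a) = C1 - 3*sin(a/3)


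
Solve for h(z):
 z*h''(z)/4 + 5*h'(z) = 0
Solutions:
 h(z) = C1 + C2/z^19


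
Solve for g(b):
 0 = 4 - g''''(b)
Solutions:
 g(b) = C1 + C2*b + C3*b^2 + C4*b^3 + b^4/6


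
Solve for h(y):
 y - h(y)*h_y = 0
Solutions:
 h(y) = -sqrt(C1 + y^2)
 h(y) = sqrt(C1 + y^2)


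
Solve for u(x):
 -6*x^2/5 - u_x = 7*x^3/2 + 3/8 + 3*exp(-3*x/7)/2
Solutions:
 u(x) = C1 - 7*x^4/8 - 2*x^3/5 - 3*x/8 + 7*exp(-3*x/7)/2


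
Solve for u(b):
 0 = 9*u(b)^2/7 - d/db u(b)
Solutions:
 u(b) = -7/(C1 + 9*b)


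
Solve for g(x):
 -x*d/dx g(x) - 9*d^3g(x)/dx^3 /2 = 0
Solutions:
 g(x) = C1 + Integral(C2*airyai(-6^(1/3)*x/3) + C3*airybi(-6^(1/3)*x/3), x)


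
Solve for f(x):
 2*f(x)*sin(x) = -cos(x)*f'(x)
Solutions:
 f(x) = C1*cos(x)^2


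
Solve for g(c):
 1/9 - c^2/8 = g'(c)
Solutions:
 g(c) = C1 - c^3/24 + c/9


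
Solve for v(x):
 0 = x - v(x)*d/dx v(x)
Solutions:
 v(x) = -sqrt(C1 + x^2)
 v(x) = sqrt(C1 + x^2)


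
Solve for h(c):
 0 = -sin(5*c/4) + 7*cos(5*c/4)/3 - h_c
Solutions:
 h(c) = C1 + 28*sin(5*c/4)/15 + 4*cos(5*c/4)/5


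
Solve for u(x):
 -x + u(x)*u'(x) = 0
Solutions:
 u(x) = -sqrt(C1 + x^2)
 u(x) = sqrt(C1 + x^2)


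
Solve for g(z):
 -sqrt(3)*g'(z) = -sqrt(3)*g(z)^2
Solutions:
 g(z) = -1/(C1 + z)


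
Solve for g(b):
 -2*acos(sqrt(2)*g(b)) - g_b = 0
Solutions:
 Integral(1/acos(sqrt(2)*_y), (_y, g(b))) = C1 - 2*b


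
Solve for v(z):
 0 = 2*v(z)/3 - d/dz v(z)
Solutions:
 v(z) = C1*exp(2*z/3)


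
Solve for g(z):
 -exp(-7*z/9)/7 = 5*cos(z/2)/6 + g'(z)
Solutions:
 g(z) = C1 - 5*sin(z/2)/3 + 9*exp(-7*z/9)/49


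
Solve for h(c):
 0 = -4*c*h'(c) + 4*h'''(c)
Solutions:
 h(c) = C1 + Integral(C2*airyai(c) + C3*airybi(c), c)


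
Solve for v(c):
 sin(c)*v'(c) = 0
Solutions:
 v(c) = C1


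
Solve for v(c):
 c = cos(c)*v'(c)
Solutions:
 v(c) = C1 + Integral(c/cos(c), c)


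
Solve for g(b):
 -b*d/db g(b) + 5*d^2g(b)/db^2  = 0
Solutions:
 g(b) = C1 + C2*erfi(sqrt(10)*b/10)


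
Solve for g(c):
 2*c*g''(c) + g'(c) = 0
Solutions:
 g(c) = C1 + C2*sqrt(c)


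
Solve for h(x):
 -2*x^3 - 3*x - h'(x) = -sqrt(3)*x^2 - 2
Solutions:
 h(x) = C1 - x^4/2 + sqrt(3)*x^3/3 - 3*x^2/2 + 2*x


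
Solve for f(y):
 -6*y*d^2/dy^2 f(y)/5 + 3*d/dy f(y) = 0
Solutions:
 f(y) = C1 + C2*y^(7/2)


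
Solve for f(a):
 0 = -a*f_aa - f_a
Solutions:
 f(a) = C1 + C2*log(a)


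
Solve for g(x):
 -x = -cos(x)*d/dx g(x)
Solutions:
 g(x) = C1 + Integral(x/cos(x), x)


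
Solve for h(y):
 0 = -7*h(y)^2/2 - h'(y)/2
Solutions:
 h(y) = 1/(C1 + 7*y)


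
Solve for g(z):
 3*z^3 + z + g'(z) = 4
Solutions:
 g(z) = C1 - 3*z^4/4 - z^2/2 + 4*z


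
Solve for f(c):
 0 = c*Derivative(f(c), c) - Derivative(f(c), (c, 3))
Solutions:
 f(c) = C1 + Integral(C2*airyai(c) + C3*airybi(c), c)


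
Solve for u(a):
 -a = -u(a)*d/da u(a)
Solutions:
 u(a) = -sqrt(C1 + a^2)
 u(a) = sqrt(C1 + a^2)


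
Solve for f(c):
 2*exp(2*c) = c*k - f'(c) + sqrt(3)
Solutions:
 f(c) = C1 + c^2*k/2 + sqrt(3)*c - exp(2*c)


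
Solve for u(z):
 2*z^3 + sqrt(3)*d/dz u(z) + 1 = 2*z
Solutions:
 u(z) = C1 - sqrt(3)*z^4/6 + sqrt(3)*z^2/3 - sqrt(3)*z/3


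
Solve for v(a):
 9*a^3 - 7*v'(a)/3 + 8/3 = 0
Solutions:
 v(a) = C1 + 27*a^4/28 + 8*a/7


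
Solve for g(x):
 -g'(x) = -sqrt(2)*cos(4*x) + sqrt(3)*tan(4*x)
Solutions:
 g(x) = C1 + sqrt(3)*log(cos(4*x))/4 + sqrt(2)*sin(4*x)/4


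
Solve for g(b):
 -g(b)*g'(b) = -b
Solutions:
 g(b) = -sqrt(C1 + b^2)
 g(b) = sqrt(C1 + b^2)


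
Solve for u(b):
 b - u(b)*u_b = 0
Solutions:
 u(b) = -sqrt(C1 + b^2)
 u(b) = sqrt(C1 + b^2)


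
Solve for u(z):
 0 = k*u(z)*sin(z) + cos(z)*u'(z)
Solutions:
 u(z) = C1*exp(k*log(cos(z)))


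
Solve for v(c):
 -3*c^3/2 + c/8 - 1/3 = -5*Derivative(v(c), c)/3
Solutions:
 v(c) = C1 + 9*c^4/40 - 3*c^2/80 + c/5


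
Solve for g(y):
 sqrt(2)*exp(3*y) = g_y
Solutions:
 g(y) = C1 + sqrt(2)*exp(3*y)/3


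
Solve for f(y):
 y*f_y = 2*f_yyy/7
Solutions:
 f(y) = C1 + Integral(C2*airyai(2^(2/3)*7^(1/3)*y/2) + C3*airybi(2^(2/3)*7^(1/3)*y/2), y)


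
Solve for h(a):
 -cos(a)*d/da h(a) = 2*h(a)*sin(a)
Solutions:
 h(a) = C1*cos(a)^2


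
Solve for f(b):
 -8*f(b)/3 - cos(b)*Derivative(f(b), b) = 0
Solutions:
 f(b) = C1*(sin(b) - 1)^(4/3)/(sin(b) + 1)^(4/3)


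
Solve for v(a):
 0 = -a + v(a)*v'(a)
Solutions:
 v(a) = -sqrt(C1 + a^2)
 v(a) = sqrt(C1 + a^2)


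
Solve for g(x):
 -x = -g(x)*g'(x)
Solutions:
 g(x) = -sqrt(C1 + x^2)
 g(x) = sqrt(C1 + x^2)


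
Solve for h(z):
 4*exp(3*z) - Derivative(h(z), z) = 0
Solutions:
 h(z) = C1 + 4*exp(3*z)/3


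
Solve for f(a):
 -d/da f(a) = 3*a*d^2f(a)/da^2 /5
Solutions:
 f(a) = C1 + C2/a^(2/3)


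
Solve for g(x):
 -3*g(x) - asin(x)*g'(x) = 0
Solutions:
 g(x) = C1*exp(-3*Integral(1/asin(x), x))


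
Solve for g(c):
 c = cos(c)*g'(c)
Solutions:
 g(c) = C1 + Integral(c/cos(c), c)


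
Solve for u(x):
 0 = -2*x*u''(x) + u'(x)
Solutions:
 u(x) = C1 + C2*x^(3/2)


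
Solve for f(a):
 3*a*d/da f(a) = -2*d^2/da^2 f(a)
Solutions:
 f(a) = C1 + C2*erf(sqrt(3)*a/2)


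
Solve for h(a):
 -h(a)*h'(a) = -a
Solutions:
 h(a) = -sqrt(C1 + a^2)
 h(a) = sqrt(C1 + a^2)
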